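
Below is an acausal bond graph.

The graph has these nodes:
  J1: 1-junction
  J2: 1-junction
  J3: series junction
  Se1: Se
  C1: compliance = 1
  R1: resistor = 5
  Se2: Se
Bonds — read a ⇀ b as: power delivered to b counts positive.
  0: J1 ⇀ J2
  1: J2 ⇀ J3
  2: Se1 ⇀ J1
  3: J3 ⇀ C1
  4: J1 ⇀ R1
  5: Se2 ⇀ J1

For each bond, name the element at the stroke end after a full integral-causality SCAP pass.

β2 stroke→J1  (Se1: effort source, stroke at far end)
β5 stroke→J1  (Se2: effort source, stroke at far end)
β3 stroke→J3  (prefer integral on C1)
β1 stroke→J2  (only one flow-in slot at J3)
β0 stroke→J1  (J2: last free bond brings flow in)
β4 stroke→R1  (only one flow-in slot at J1)

β0 stroke at J1
β1 stroke at J2
β2 stroke at J1
β3 stroke at J3
β4 stroke at R1
β5 stroke at J1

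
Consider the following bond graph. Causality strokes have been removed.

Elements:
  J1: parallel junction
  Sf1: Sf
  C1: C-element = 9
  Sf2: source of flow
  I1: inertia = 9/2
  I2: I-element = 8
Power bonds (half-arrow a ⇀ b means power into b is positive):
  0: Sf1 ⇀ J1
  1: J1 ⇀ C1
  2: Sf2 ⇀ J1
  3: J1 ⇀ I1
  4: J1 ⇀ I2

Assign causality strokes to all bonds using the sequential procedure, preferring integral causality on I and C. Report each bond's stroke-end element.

#0 |Sf1
#1 |J1
#2 |Sf2
#3 |I1
#4 |I2

b0 stroke at Sf1  (source Sf1 imposes f)
b2 stroke at Sf2  (Sf2 (Sf) sets flow on bond)
b1 stroke at J1  (C1 integral (e out))
b3 stroke at I1  (0-jn J1 has e-setter on 1)
b4 stroke at I2  (J1 effort already set via bond 1)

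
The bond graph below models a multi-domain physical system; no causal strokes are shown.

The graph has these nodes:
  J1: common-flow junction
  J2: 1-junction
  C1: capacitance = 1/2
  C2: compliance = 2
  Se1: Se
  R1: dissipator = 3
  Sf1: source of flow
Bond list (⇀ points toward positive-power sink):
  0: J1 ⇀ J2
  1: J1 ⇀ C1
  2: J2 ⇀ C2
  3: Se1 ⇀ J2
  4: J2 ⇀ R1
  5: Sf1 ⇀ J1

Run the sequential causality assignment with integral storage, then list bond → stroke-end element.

β0 →J1
β1 →J1
β2 →J2
β3 →J2
β4 →J2
β5 →Sf1

bond 3 stroke→J2  (Se1: effort source, stroke at far end)
bond 5 stroke→Sf1  (Sf1: flow source, stroke at near end)
bond 0 stroke→J1  (common-f at J1 fixed by 5)
bond 1 stroke→J1  (J1 flow already set via bond 5)
bond 2 stroke→J2  (J2: bond 0 brought flow, rest push out)
bond 4 stroke→J2  (common-f at J2 fixed by 0)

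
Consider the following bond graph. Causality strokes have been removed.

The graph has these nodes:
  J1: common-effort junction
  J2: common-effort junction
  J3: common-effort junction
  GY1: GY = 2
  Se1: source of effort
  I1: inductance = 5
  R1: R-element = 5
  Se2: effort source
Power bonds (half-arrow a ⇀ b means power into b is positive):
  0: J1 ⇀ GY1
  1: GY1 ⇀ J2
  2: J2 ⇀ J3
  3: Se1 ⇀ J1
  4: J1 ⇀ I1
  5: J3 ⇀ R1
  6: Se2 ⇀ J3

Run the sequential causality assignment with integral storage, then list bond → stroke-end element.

#3 |J1  (Se1 (Se) sets effort on bond)
#6 |J3  (Se2: effort source, stroke at far end)
#0 |GY1  (J1: bond 3 brought effort, rest push out)
#4 |I1  (J1 effort already set via bond 3)
#2 |J2  (J3: bond 6 brought effort, rest push out)
#5 |R1  (0-jn J3 has e-setter on 6)
#1 |GY1  (GY1 both-in/both-out from 0)

#0 stroke at GY1
#1 stroke at GY1
#2 stroke at J2
#3 stroke at J1
#4 stroke at I1
#5 stroke at R1
#6 stroke at J3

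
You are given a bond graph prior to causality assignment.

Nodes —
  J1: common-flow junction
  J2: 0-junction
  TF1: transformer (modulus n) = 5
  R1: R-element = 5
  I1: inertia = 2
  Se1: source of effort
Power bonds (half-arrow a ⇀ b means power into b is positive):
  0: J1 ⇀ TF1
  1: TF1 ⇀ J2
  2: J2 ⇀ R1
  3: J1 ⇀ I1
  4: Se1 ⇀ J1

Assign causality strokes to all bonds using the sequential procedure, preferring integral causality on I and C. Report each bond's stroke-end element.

#0 |J1
#1 |TF1
#2 |J2
#3 |I1
#4 |J1

#4 stroke→J1  (Se1: effort source, stroke at far end)
#3 stroke→I1  (I1 integral (f out))
#0 stroke→J1  (J1 flow already set via bond 3)
#1 stroke→TF1  (TF TF1: opposite of bond 0)
#2 stroke→J2  (J2: last free bond brings effort in)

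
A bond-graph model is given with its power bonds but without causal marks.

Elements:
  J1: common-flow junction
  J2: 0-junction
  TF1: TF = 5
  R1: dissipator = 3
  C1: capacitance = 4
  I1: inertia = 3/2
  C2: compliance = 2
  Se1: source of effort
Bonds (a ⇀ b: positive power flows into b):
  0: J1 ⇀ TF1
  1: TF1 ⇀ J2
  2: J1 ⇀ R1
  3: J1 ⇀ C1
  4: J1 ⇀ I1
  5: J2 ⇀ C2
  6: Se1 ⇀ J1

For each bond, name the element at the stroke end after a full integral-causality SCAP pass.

#6 stroke at J1  (Se1 (Se) sets effort on bond)
#3 stroke at J1  (C1: C, integral causality)
#4 stroke at I1  (prefer integral on I1)
#0 stroke at J1  (1-jn J1 has f-setter on 4)
#2 stroke at J1  (J1: bond 4 brought flow, rest push out)
#1 stroke at TF1  (TF TF1: opposite of bond 0)
#5 stroke at J2  (only one effort-in slot at J2)

β0 stroke at J1
β1 stroke at TF1
β2 stroke at J1
β3 stroke at J1
β4 stroke at I1
β5 stroke at J2
β6 stroke at J1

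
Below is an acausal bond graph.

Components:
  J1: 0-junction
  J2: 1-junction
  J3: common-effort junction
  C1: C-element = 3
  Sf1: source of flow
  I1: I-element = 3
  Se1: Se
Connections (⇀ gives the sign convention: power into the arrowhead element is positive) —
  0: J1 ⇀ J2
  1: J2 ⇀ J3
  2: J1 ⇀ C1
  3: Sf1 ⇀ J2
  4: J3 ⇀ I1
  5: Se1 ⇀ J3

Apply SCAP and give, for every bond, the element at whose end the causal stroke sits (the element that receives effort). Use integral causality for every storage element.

#3 |Sf1  (Sf1: flow source, stroke at near end)
#5 |J3  (source Se1 imposes e)
#0 |J2  (1-jn J2 has f-setter on 3)
#1 |J2  (J2 flow already set via bond 3)
#4 |I1  (J3: bond 5 brought effort, rest push out)
#2 |J1  (J1 needs exactly one e-in)

b0 stroke→J2
b1 stroke→J2
b2 stroke→J1
b3 stroke→Sf1
b4 stroke→I1
b5 stroke→J3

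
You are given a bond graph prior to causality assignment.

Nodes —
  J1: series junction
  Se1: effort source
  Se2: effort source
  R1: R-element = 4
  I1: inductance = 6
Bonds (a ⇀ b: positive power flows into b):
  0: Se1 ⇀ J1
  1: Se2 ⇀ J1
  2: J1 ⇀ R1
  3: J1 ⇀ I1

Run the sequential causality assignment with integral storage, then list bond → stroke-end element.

β0 →J1  (Se1: effort source, stroke at far end)
β1 →J1  (Se2: effort source, stroke at far end)
β3 →I1  (I1 outputs flow p/I1)
β2 →J1  (1-jn J1 has f-setter on 3)

β0 →J1
β1 →J1
β2 →J1
β3 →I1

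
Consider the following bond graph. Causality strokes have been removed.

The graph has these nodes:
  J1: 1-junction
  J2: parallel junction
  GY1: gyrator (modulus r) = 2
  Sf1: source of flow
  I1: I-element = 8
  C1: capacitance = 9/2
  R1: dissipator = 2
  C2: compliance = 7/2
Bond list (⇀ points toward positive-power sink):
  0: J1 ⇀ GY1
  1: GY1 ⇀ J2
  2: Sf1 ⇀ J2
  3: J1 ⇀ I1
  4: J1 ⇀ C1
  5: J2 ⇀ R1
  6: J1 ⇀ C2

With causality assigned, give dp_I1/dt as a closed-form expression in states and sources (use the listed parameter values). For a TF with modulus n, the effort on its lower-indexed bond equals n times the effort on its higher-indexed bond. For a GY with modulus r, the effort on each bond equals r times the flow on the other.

dp_I1/dt = 2*F_Sf1 - p_I1/4 - 2*q_C1/9 - 2*q_C2/7

b2 stroke at Sf1  (source Sf1 imposes f)
b3 stroke at I1  (I1 outputs flow p/I1)
b0 stroke at J1  (common-f at J1 fixed by 3)
b4 stroke at J1  (J1 flow already set via bond 3)
b6 stroke at J1  (J1 flow already set via bond 3)
b1 stroke at J2  (GY GY1: same side as bond 0)
b5 stroke at R1  (J2: bond 1 brought effort, rest push out)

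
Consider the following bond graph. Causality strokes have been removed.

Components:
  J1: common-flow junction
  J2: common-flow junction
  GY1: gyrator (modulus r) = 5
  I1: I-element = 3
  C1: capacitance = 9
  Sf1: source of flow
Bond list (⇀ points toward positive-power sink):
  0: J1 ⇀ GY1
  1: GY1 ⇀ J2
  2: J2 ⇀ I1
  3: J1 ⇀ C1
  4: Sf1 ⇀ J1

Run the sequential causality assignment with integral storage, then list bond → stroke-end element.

b0 stroke→J1
b1 stroke→J2
b2 stroke→I1
b3 stroke→J1
b4 stroke→Sf1

bond 4 stroke→Sf1  (Sf1 (Sf) sets flow on bond)
bond 0 stroke→J1  (common-f at J1 fixed by 4)
bond 3 stroke→J1  (J1 flow already set via bond 4)
bond 1 stroke→J2  (GY1: gyrator matches bond 0)
bond 2 stroke→I1  (J2: last free bond brings flow in)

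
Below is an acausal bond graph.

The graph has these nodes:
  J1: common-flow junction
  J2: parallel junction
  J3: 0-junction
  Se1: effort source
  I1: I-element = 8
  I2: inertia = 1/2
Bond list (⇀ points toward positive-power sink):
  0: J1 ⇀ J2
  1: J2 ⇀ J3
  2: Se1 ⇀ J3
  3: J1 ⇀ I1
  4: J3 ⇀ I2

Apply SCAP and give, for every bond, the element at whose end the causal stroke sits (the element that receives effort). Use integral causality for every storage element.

bond 0 |J1
bond 1 |J2
bond 2 |J3
bond 3 |I1
bond 4 |I2

β2 stroke at J3  (Se1 (Se) sets effort on bond)
β1 stroke at J2  (J3 effort already set via bond 2)
β4 stroke at I2  (0-jn J3 has e-setter on 2)
β0 stroke at J1  (0-jn J2 has e-setter on 1)
β3 stroke at I1  (closing 1-jn rule on J1)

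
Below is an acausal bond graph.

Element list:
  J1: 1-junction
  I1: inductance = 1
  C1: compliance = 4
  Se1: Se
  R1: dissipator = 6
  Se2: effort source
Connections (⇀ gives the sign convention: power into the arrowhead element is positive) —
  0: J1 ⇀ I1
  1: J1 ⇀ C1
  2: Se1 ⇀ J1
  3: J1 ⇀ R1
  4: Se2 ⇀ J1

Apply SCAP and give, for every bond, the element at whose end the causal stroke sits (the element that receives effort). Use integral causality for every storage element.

bond 0 →I1
bond 1 →J1
bond 2 →J1
bond 3 →J1
bond 4 →J1

β2 stroke→J1  (source Se1 imposes e)
β4 stroke→J1  (Se2 fixes effort; stroke away)
β0 stroke→I1  (I1 integral (f out))
β1 stroke→J1  (1-jn J1 has f-setter on 0)
β3 stroke→J1  (common-f at J1 fixed by 0)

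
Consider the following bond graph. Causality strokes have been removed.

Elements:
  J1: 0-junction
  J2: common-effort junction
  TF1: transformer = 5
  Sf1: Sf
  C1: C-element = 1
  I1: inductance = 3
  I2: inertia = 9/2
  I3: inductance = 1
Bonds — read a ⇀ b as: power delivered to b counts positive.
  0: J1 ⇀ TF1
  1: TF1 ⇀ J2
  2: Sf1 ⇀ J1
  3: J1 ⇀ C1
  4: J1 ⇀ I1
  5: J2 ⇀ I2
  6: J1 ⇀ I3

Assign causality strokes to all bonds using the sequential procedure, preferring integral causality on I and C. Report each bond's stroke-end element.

#2 stroke→Sf1  (Sf1: flow source, stroke at near end)
#3 stroke→J1  (prefer integral on C1)
#0 stroke→TF1  (J1 effort already set via bond 3)
#4 stroke→I1  (0-jn J1 has e-setter on 3)
#6 stroke→I3  (0-jn J1 has e-setter on 3)
#1 stroke→J2  (TF1 one-in-one-out from 0)
#5 stroke→I2  (0-jn J2 has e-setter on 1)

#0 |TF1
#1 |J2
#2 |Sf1
#3 |J1
#4 |I1
#5 |I2
#6 |I3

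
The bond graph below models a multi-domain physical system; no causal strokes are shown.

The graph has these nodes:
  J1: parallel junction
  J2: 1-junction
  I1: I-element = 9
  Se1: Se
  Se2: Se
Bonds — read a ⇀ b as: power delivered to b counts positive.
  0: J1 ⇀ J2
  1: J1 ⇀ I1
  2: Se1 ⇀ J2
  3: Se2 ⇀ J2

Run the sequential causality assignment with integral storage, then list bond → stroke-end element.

bond 2 →J2  (Se1 (Se) sets effort on bond)
bond 3 →J2  (Se2: effort source, stroke at far end)
bond 0 →J1  (J2 needs exactly one f-in)
bond 1 →I1  (0-jn J1 has e-setter on 0)

b0 stroke at J1
b1 stroke at I1
b2 stroke at J2
b3 stroke at J2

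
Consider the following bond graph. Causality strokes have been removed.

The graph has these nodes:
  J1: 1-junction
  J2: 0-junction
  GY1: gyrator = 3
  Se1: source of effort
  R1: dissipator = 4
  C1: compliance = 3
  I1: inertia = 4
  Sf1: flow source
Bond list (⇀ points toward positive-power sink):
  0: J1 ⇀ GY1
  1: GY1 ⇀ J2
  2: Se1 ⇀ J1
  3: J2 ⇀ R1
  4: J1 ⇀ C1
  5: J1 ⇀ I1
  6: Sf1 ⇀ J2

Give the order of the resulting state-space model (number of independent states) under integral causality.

2  (C1, I1 all integral)

#2 stroke at J1  (Se1 (Se) sets effort on bond)
#6 stroke at Sf1  (Sf1: flow source, stroke at near end)
#4 stroke at J1  (prefer integral on C1)
#5 stroke at I1  (I1 outputs flow p/I1)
#0 stroke at J1  (common-f at J1 fixed by 5)
#1 stroke at J2  (GY1: gyrator matches bond 0)
#3 stroke at R1  (common-e at J2 fixed by 1)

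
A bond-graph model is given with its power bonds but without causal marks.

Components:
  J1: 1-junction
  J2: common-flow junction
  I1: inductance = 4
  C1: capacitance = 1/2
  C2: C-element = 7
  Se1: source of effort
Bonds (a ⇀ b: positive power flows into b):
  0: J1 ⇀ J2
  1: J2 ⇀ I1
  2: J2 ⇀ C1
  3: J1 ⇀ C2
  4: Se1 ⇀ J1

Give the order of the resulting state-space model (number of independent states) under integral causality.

3  (C1, C2, I1 all integral)

b4 →J1  (Se1 (Se) sets effort on bond)
b1 →I1  (I1: I, integral causality)
b0 →J2  (J2: bond 1 brought flow, rest push out)
b2 →J2  (common-f at J2 fixed by 1)
b3 →J1  (J1 flow already set via bond 0)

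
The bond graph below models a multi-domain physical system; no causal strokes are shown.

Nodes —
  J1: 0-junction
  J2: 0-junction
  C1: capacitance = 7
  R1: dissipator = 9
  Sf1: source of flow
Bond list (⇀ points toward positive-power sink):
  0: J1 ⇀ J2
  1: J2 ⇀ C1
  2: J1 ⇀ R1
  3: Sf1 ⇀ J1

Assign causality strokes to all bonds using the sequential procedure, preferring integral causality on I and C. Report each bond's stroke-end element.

β0 |J1
β1 |J2
β2 |R1
β3 |Sf1

b3 |Sf1  (Sf1: flow source, stroke at near end)
b1 |J2  (C1 integral (e out))
b0 |J1  (0-jn J2 has e-setter on 1)
b2 |R1  (0-jn J1 has e-setter on 0)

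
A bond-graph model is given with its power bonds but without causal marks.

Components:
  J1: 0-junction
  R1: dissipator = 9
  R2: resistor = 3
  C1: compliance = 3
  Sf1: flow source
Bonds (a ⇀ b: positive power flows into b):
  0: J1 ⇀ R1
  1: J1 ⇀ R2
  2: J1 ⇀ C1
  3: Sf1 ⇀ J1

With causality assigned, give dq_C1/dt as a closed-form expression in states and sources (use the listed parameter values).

dq_C1/dt = F_Sf1 - 4*q_C1/27

b3 |Sf1  (Sf1 (Sf) sets flow on bond)
b2 |J1  (C1 integral (e out))
b0 |R1  (J1: bond 2 brought effort, rest push out)
b1 |R2  (common-e at J1 fixed by 2)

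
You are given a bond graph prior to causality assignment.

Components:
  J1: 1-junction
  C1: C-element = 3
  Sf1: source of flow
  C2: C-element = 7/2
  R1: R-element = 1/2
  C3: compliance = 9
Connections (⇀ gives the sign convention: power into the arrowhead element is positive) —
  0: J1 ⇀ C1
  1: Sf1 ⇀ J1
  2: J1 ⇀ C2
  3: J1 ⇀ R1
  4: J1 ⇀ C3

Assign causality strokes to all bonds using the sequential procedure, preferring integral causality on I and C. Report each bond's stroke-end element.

bond 0 →J1
bond 1 →Sf1
bond 2 →J1
bond 3 →J1
bond 4 →J1

bond 1 stroke at Sf1  (source Sf1 imposes f)
bond 0 stroke at J1  (J1 flow already set via bond 1)
bond 2 stroke at J1  (J1: bond 1 brought flow, rest push out)
bond 3 stroke at J1  (common-f at J1 fixed by 1)
bond 4 stroke at J1  (1-jn J1 has f-setter on 1)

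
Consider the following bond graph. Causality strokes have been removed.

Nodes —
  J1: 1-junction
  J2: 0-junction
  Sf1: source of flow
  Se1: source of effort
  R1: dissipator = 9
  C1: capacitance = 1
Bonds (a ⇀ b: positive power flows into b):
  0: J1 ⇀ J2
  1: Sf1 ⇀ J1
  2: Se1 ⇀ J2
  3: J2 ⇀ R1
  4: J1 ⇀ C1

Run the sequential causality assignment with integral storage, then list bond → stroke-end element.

β1 stroke→Sf1  (Sf1 (Sf) sets flow on bond)
β2 stroke→J2  (source Se1 imposes e)
β0 stroke→J1  (common-f at J1 fixed by 1)
β4 stroke→J1  (J1: bond 1 brought flow, rest push out)
β3 stroke→R1  (J2: bond 2 brought effort, rest push out)

β0 stroke→J1
β1 stroke→Sf1
β2 stroke→J2
β3 stroke→R1
β4 stroke→J1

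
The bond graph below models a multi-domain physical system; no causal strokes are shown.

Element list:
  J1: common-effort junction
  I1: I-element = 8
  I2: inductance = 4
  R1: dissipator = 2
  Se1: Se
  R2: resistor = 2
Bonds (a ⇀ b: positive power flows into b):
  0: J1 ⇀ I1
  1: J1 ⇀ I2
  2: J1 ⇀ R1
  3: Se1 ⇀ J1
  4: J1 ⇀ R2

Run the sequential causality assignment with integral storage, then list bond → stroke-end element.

b0 stroke→I1
b1 stroke→I2
b2 stroke→R1
b3 stroke→J1
b4 stroke→R2

b3 stroke at J1  (Se1 (Se) sets effort on bond)
b0 stroke at I1  (J1: bond 3 brought effort, rest push out)
b1 stroke at I2  (0-jn J1 has e-setter on 3)
b2 stroke at R1  (J1 effort already set via bond 3)
b4 stroke at R2  (J1 effort already set via bond 3)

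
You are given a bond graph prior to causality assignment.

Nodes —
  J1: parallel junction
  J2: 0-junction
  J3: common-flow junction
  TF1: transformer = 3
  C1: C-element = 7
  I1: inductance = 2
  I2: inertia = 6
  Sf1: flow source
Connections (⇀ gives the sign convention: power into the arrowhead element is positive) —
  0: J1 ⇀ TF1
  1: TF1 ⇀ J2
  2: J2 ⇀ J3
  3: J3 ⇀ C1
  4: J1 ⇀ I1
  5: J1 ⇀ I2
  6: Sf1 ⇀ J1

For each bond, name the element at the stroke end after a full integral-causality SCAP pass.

bond 6 stroke at Sf1  (Sf1: flow source, stroke at near end)
bond 3 stroke at J3  (C1: C, integral causality)
bond 2 stroke at J2  (closing 1-jn rule on J3)
bond 1 stroke at TF1  (J2 effort already set via bond 2)
bond 0 stroke at J1  (through TF1, causality passes straight; one stroke at TF1)
bond 4 stroke at I1  (J1: bond 0 brought effort, rest push out)
bond 5 stroke at I2  (J1 effort already set via bond 0)

β0 →J1
β1 →TF1
β2 →J2
β3 →J3
β4 →I1
β5 →I2
β6 →Sf1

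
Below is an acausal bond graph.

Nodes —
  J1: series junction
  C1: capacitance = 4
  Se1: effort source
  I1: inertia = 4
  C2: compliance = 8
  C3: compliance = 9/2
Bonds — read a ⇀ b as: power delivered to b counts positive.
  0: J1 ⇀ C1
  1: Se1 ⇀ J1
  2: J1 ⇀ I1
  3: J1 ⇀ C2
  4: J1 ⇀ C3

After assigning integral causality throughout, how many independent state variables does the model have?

bond 1 →J1  (source Se1 imposes e)
bond 0 →J1  (C1 integral (e out))
bond 2 →I1  (prefer integral on I1)
bond 3 →J1  (1-jn J1 has f-setter on 2)
bond 4 →J1  (J1 flow already set via bond 2)

4  (C1, C2, C3, I1 all integral)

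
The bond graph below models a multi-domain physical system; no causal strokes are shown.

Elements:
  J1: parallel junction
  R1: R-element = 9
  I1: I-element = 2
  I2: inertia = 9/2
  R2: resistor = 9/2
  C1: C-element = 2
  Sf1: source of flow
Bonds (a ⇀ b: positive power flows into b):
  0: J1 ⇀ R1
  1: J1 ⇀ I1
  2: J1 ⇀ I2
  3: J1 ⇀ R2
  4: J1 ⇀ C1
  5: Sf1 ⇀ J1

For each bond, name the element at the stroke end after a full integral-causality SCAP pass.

b0 →R1
b1 →I1
b2 →I2
b3 →R2
b4 →J1
b5 →Sf1

bond 5 |Sf1  (Sf1 fixes flow; stroke at Sf1)
bond 1 |I1  (I1 outputs flow p/I1)
bond 2 |I2  (prefer integral on I2)
bond 4 |J1  (C1 integral (e out))
bond 0 |R1  (J1 effort already set via bond 4)
bond 3 |R2  (J1 effort already set via bond 4)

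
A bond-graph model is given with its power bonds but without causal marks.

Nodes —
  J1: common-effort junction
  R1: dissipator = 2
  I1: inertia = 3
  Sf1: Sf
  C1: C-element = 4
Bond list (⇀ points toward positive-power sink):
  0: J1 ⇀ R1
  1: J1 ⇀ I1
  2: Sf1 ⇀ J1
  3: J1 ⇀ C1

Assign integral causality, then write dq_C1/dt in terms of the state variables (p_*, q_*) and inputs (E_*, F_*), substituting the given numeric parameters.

b2 |Sf1  (Sf1: flow source, stroke at near end)
b1 |I1  (I1 integral (f out))
b3 |J1  (C1 integral (e out))
b0 |R1  (J1 effort already set via bond 3)

dq_C1/dt = F_Sf1 - p_I1/3 - q_C1/8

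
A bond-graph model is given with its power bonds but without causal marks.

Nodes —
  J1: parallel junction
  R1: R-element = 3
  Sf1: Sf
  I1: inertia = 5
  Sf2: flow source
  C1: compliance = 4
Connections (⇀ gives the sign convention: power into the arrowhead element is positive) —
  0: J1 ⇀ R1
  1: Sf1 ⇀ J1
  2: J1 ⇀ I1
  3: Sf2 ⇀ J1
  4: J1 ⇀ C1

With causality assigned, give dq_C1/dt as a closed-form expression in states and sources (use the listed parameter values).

dq_C1/dt = F_Sf1 + F_Sf2 - p_I1/5 - q_C1/12

β1 stroke→Sf1  (Sf1 fixes flow; stroke at Sf1)
β3 stroke→Sf2  (source Sf2 imposes f)
β2 stroke→I1  (prefer integral on I1)
β4 stroke→J1  (C1 integral (e out))
β0 stroke→R1  (J1: bond 4 brought effort, rest push out)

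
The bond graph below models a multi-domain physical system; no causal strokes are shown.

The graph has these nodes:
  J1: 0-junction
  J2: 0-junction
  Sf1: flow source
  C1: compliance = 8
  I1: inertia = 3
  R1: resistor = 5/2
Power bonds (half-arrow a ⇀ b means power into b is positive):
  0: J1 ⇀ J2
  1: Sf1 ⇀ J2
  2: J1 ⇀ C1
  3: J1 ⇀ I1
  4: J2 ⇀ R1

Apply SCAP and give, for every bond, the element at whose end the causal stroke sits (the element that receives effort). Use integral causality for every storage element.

bond 0 stroke→J2
bond 1 stroke→Sf1
bond 2 stroke→J1
bond 3 stroke→I1
bond 4 stroke→R1

#1 stroke at Sf1  (Sf1: flow source, stroke at near end)
#2 stroke at J1  (C1 outputs effort q/C1)
#0 stroke at J2  (common-e at J1 fixed by 2)
#3 stroke at I1  (common-e at J1 fixed by 2)
#4 stroke at R1  (0-jn J2 has e-setter on 0)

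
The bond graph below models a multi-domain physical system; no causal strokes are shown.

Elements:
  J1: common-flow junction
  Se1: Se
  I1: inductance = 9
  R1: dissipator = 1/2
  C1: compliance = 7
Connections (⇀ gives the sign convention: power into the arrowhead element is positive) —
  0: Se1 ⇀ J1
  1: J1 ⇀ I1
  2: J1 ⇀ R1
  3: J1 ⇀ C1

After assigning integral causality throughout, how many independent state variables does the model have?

#0 |J1  (Se1: effort source, stroke at far end)
#1 |I1  (prefer integral on I1)
#2 |J1  (common-f at J1 fixed by 1)
#3 |J1  (J1 flow already set via bond 1)

2  (C1, I1 all integral)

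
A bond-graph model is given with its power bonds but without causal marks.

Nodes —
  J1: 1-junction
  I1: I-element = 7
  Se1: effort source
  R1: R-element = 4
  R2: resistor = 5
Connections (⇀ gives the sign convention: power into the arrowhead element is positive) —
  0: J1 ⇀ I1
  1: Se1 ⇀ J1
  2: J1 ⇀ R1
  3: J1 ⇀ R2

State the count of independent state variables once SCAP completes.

β1 stroke at J1  (Se1: effort source, stroke at far end)
β0 stroke at I1  (prefer integral on I1)
β2 stroke at J1  (common-f at J1 fixed by 0)
β3 stroke at J1  (J1: bond 0 brought flow, rest push out)

1  (I1 all integral)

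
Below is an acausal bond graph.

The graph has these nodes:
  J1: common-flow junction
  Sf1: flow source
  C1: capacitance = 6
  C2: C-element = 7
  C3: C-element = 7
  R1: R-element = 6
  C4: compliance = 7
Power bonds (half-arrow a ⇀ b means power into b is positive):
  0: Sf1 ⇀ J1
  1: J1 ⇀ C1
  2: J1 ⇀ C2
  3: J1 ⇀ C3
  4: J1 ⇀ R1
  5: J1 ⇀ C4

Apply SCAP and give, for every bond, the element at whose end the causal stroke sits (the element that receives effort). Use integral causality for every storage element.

#0 |Sf1
#1 |J1
#2 |J1
#3 |J1
#4 |J1
#5 |J1

b0 stroke→Sf1  (source Sf1 imposes f)
b1 stroke→J1  (common-f at J1 fixed by 0)
b2 stroke→J1  (common-f at J1 fixed by 0)
b3 stroke→J1  (1-jn J1 has f-setter on 0)
b4 stroke→J1  (J1 flow already set via bond 0)
b5 stroke→J1  (J1 flow already set via bond 0)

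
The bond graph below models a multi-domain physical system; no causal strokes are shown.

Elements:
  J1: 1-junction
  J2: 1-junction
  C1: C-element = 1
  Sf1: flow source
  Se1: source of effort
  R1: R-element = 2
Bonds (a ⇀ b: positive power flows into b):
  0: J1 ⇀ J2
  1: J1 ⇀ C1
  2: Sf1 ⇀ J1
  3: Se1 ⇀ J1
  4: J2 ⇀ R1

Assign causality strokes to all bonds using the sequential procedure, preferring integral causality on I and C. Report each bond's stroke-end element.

β0 stroke at J1
β1 stroke at J1
β2 stroke at Sf1
β3 stroke at J1
β4 stroke at J2

bond 2 stroke at Sf1  (Sf1 (Sf) sets flow on bond)
bond 3 stroke at J1  (Se1 fixes effort; stroke away)
bond 0 stroke at J1  (1-jn J1 has f-setter on 2)
bond 1 stroke at J1  (J1: bond 2 brought flow, rest push out)
bond 4 stroke at J2  (common-f at J2 fixed by 0)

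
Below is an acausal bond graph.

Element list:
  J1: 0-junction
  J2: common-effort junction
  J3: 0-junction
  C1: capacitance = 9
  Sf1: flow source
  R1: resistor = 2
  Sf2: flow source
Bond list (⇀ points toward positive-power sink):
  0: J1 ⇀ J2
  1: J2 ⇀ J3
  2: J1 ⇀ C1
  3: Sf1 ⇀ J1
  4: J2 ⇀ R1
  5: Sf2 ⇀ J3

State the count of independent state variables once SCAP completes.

#3 stroke at Sf1  (Sf1: flow source, stroke at near end)
#5 stroke at Sf2  (Sf2 (Sf) sets flow on bond)
#1 stroke at J3  (J3 needs exactly one e-in)
#2 stroke at J1  (C1 outputs effort q/C1)
#0 stroke at J2  (J1: bond 2 brought effort, rest push out)
#4 stroke at R1  (J2 effort already set via bond 0)

1  (C1 all integral)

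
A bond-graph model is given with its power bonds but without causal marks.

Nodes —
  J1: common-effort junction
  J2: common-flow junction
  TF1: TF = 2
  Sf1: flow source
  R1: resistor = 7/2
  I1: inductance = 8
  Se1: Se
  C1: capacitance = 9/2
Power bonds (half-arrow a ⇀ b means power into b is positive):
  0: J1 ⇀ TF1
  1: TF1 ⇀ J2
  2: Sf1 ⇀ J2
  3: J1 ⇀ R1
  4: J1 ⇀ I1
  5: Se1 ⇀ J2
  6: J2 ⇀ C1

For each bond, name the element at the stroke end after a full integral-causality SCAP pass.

#2 stroke at Sf1  (Sf1 (Sf) sets flow on bond)
#5 stroke at J2  (Se1 fixes effort; stroke away)
#1 stroke at J2  (J2 flow already set via bond 2)
#6 stroke at J2  (J2: bond 2 brought flow, rest push out)
#0 stroke at TF1  (TF1: transformer flips bond 1)
#4 stroke at I1  (I1 integral (f out))
#3 stroke at J1  (only one effort-in slot at J1)

b0 |TF1
b1 |J2
b2 |Sf1
b3 |J1
b4 |I1
b5 |J2
b6 |J2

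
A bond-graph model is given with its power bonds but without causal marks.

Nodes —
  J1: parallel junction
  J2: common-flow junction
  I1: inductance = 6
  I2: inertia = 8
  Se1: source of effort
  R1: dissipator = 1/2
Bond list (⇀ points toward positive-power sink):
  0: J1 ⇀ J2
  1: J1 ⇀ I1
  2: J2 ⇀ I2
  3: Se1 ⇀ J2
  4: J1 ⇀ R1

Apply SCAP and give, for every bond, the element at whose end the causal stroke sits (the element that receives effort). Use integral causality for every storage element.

β0 stroke at J2
β1 stroke at I1
β2 stroke at I2
β3 stroke at J2
β4 stroke at J1

β3 stroke→J2  (Se1: effort source, stroke at far end)
β1 stroke→I1  (I1 integral (f out))
β2 stroke→I2  (I2 outputs flow p/I2)
β0 stroke→J2  (J2 flow already set via bond 2)
β4 stroke→J1  (J1: last free bond brings effort in)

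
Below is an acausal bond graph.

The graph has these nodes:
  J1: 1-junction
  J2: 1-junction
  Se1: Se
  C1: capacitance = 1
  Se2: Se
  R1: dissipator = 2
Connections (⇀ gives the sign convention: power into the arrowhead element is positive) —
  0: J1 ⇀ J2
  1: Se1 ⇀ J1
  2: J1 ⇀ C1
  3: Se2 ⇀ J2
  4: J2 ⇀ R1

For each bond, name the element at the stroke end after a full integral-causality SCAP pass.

#1 stroke at J1  (Se1: effort source, stroke at far end)
#3 stroke at J2  (Se2: effort source, stroke at far end)
#2 stroke at J1  (C1: C, integral causality)
#0 stroke at J2  (only one flow-in slot at J1)
#4 stroke at R1  (only one flow-in slot at J2)

β0 |J2
β1 |J1
β2 |J1
β3 |J2
β4 |R1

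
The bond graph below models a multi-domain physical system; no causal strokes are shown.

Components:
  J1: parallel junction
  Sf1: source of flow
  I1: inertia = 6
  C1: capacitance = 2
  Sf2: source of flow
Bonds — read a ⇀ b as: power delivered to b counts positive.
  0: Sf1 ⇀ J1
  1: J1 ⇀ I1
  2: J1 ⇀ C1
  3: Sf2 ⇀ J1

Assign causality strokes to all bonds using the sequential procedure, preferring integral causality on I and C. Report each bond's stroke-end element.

b0 stroke at Sf1  (Sf1 fixes flow; stroke at Sf1)
b3 stroke at Sf2  (Sf2 fixes flow; stroke at Sf2)
b1 stroke at I1  (I1: I, integral causality)
b2 stroke at J1  (J1: last free bond brings effort in)

β0 stroke→Sf1
β1 stroke→I1
β2 stroke→J1
β3 stroke→Sf2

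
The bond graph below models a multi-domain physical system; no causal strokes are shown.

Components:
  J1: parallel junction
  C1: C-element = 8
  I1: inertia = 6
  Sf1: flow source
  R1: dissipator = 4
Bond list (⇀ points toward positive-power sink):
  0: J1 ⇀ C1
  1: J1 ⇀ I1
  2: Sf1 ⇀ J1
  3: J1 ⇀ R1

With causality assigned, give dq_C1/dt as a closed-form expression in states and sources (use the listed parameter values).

#2 |Sf1  (source Sf1 imposes f)
#0 |J1  (C1: C, integral causality)
#1 |I1  (J1: bond 0 brought effort, rest push out)
#3 |R1  (J1 effort already set via bond 0)

dq_C1/dt = F_Sf1 - p_I1/6 - q_C1/32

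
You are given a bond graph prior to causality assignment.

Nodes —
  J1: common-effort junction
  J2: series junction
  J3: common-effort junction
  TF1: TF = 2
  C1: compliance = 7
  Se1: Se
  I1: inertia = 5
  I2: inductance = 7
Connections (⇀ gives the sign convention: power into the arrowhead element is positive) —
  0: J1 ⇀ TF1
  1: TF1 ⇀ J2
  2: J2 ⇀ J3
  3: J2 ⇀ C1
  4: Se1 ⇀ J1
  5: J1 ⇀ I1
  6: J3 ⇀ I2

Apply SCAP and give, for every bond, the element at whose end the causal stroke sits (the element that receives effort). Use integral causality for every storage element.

#0 |TF1
#1 |J2
#2 |J3
#3 |J2
#4 |J1
#5 |I1
#6 |I2

#4 stroke→J1  (Se1 (Se) sets effort on bond)
#0 stroke→TF1  (common-e at J1 fixed by 4)
#5 stroke→I1  (J1: bond 4 brought effort, rest push out)
#1 stroke→J2  (TF1: transformer flips bond 0)
#3 stroke→J2  (C1 outputs effort q/C1)
#2 stroke→J3  (closing 1-jn rule on J2)
#6 stroke→I2  (J3: bond 2 brought effort, rest push out)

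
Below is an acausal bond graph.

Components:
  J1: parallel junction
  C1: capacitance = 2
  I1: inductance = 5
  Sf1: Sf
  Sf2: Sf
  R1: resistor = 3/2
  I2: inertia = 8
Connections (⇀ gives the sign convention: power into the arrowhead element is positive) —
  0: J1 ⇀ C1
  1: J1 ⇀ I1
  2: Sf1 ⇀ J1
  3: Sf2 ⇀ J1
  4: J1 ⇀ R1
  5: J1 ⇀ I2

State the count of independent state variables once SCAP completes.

3  (C1, I1, I2 all integral)

bond 2 stroke at Sf1  (source Sf1 imposes f)
bond 3 stroke at Sf2  (Sf2 (Sf) sets flow on bond)
bond 0 stroke at J1  (C1 integral (e out))
bond 1 stroke at I1  (J1 effort already set via bond 0)
bond 4 stroke at R1  (common-e at J1 fixed by 0)
bond 5 stroke at I2  (J1: bond 0 brought effort, rest push out)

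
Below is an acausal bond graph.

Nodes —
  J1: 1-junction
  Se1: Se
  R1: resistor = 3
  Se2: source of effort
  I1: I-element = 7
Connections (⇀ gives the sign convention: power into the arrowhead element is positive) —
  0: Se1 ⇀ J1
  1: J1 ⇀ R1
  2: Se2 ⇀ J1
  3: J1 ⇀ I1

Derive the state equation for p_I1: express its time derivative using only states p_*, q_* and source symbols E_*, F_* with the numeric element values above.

dp_I1/dt = E_Se1 + E_Se2 - 3*p_I1/7

β0 →J1  (Se1 (Se) sets effort on bond)
β2 →J1  (Se2: effort source, stroke at far end)
β3 →I1  (I1: I, integral causality)
β1 →J1  (common-f at J1 fixed by 3)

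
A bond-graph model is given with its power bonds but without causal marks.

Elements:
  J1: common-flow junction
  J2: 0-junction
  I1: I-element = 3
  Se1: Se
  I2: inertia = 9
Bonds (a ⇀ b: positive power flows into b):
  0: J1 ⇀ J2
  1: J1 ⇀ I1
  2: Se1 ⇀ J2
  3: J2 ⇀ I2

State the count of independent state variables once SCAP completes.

bond 2 |J2  (Se1 (Se) sets effort on bond)
bond 0 |J1  (0-jn J2 has e-setter on 2)
bond 3 |I2  (J2: bond 2 brought effort, rest push out)
bond 1 |I1  (only one flow-in slot at J1)

2  (I1, I2 all integral)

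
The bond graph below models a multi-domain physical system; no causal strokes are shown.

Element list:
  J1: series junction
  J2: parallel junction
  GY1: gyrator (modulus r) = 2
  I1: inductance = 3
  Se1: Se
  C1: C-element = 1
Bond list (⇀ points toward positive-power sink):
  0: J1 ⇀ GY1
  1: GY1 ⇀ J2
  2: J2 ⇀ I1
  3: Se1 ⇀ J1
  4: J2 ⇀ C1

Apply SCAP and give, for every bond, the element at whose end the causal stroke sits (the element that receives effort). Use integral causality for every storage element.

b3 →J1  (source Se1 imposes e)
b0 →GY1  (J1: last free bond brings flow in)
b1 →GY1  (GY GY1: same side as bond 0)
b2 →I1  (I1 outputs flow p/I1)
b4 →J2  (J2 needs exactly one e-in)

b0 →GY1
b1 →GY1
b2 →I1
b3 →J1
b4 →J2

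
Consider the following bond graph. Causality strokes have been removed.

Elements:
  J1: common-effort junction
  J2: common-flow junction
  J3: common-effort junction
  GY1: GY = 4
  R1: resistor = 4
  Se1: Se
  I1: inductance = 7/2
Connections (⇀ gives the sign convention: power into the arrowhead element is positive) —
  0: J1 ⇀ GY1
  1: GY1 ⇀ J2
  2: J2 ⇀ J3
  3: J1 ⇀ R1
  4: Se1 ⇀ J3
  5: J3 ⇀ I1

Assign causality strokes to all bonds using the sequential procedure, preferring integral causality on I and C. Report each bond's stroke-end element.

b0 |GY1
b1 |GY1
b2 |J2
b3 |J1
b4 |J3
b5 |I1

b4 stroke at J3  (Se1 fixes effort; stroke away)
b2 stroke at J2  (J3 effort already set via bond 4)
b5 stroke at I1  (0-jn J3 has e-setter on 4)
b1 stroke at GY1  (closing 1-jn rule on J2)
b0 stroke at GY1  (through GY1, causality inverts; strokes same side of GY1)
b3 stroke at J1  (J1 needs exactly one e-in)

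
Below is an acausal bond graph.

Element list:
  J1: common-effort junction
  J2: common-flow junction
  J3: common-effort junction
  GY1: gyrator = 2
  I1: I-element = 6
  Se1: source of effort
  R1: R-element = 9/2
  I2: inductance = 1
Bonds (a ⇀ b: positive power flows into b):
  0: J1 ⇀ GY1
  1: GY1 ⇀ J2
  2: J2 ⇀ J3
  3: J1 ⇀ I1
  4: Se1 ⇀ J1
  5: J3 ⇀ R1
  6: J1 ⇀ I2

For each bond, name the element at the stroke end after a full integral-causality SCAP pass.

bond 4 |J1  (Se1: effort source, stroke at far end)
bond 0 |GY1  (J1: bond 4 brought effort, rest push out)
bond 3 |I1  (J1: bond 4 brought effort, rest push out)
bond 6 |I2  (J1: bond 4 brought effort, rest push out)
bond 1 |GY1  (GY1: gyrator matches bond 0)
bond 2 |J2  (J2: bond 1 brought flow, rest push out)
bond 5 |J3  (closing 0-jn rule on J3)

β0 →GY1
β1 →GY1
β2 →J2
β3 →I1
β4 →J1
β5 →J3
β6 →I2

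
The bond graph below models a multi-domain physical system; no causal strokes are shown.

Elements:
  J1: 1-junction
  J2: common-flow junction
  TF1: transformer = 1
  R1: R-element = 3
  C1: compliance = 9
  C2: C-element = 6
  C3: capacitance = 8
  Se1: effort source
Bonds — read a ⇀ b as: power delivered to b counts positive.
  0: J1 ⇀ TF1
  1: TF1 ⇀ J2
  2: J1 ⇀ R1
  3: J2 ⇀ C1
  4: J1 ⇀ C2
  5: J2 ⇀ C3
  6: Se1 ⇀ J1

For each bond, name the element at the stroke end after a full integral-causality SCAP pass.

#6 stroke at J1  (Se1 (Se) sets effort on bond)
#3 stroke at J2  (prefer integral on C1)
#4 stroke at J1  (C2 outputs effort q/C2)
#5 stroke at J2  (C3 integral (e out))
#1 stroke at TF1  (only one flow-in slot at J2)
#0 stroke at J1  (TF TF1: opposite of bond 1)
#2 stroke at R1  (J1 needs exactly one f-in)

b0 stroke→J1
b1 stroke→TF1
b2 stroke→R1
b3 stroke→J2
b4 stroke→J1
b5 stroke→J2
b6 stroke→J1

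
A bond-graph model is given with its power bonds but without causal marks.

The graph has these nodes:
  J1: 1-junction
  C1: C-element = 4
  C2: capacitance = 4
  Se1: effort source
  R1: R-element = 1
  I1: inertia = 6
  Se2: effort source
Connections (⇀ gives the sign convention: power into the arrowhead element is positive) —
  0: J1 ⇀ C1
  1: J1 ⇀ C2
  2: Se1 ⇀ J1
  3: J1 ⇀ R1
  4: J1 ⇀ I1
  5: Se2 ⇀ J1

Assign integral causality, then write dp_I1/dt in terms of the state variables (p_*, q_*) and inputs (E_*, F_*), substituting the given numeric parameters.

dp_I1/dt = E_Se1 + E_Se2 - p_I1/6 - q_C1/4 - q_C2/4

b2 stroke→J1  (Se1 (Se) sets effort on bond)
b5 stroke→J1  (Se2 fixes effort; stroke away)
b0 stroke→J1  (prefer integral on C1)
b1 stroke→J1  (C2 outputs effort q/C2)
b4 stroke→I1  (prefer integral on I1)
b3 stroke→J1  (1-jn J1 has f-setter on 4)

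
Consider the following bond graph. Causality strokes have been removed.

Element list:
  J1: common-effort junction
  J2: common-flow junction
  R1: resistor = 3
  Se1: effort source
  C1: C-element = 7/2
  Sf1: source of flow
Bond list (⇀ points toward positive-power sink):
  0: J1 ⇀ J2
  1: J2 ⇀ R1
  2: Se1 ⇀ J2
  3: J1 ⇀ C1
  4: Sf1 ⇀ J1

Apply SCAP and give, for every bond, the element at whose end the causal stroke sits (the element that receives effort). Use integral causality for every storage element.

b0 |J2
b1 |R1
b2 |J2
b3 |J1
b4 |Sf1

β2 stroke at J2  (Se1 fixes effort; stroke away)
β4 stroke at Sf1  (source Sf1 imposes f)
β3 stroke at J1  (prefer integral on C1)
β0 stroke at J2  (common-e at J1 fixed by 3)
β1 stroke at R1  (J2 needs exactly one f-in)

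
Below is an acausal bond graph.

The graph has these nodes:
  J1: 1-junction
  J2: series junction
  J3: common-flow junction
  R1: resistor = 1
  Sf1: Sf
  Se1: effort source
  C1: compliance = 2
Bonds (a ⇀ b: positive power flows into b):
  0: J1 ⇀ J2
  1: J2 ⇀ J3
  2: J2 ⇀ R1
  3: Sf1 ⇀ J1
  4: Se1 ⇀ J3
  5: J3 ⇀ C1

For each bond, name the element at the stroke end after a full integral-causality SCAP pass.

b3 →Sf1  (source Sf1 imposes f)
b4 →J3  (source Se1 imposes e)
b0 →J1  (1-jn J1 has f-setter on 3)
b1 →J2  (J2: bond 0 brought flow, rest push out)
b2 →J2  (J2: bond 0 brought flow, rest push out)
b5 →J3  (J3: bond 1 brought flow, rest push out)

β0 stroke at J1
β1 stroke at J2
β2 stroke at J2
β3 stroke at Sf1
β4 stroke at J3
β5 stroke at J3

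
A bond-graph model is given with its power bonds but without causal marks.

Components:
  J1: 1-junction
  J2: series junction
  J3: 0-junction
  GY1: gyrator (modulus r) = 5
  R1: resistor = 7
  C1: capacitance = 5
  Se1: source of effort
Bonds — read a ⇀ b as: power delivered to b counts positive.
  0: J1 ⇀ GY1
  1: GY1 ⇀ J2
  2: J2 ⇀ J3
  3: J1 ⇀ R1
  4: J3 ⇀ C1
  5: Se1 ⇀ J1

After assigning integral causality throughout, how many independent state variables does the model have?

bond 5 |J1  (Se1 (Se) sets effort on bond)
bond 4 |J3  (C1 integral (e out))
bond 2 |J2  (J3: bond 4 brought effort, rest push out)
bond 1 |GY1  (only one flow-in slot at J2)
bond 0 |GY1  (GY1: gyrator matches bond 1)
bond 3 |J1  (common-f at J1 fixed by 0)

1  (C1 all integral)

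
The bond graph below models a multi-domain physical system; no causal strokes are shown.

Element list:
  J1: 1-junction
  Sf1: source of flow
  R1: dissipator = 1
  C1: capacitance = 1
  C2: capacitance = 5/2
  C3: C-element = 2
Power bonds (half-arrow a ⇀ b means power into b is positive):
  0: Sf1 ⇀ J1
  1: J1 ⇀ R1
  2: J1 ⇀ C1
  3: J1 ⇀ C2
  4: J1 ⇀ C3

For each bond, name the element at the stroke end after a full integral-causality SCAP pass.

β0 |Sf1  (Sf1 fixes flow; stroke at Sf1)
β1 |J1  (J1: bond 0 brought flow, rest push out)
β2 |J1  (common-f at J1 fixed by 0)
β3 |J1  (common-f at J1 fixed by 0)
β4 |J1  (common-f at J1 fixed by 0)

bond 0 stroke at Sf1
bond 1 stroke at J1
bond 2 stroke at J1
bond 3 stroke at J1
bond 4 stroke at J1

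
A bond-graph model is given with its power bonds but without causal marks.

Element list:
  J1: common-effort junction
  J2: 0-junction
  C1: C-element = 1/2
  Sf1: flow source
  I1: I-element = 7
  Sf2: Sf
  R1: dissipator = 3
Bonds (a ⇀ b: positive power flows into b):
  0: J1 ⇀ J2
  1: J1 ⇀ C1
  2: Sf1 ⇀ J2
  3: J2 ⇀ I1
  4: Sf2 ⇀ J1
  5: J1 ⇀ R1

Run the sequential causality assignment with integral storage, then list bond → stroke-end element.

b0 stroke at J2
b1 stroke at J1
b2 stroke at Sf1
b3 stroke at I1
b4 stroke at Sf2
b5 stroke at R1

β2 |Sf1  (source Sf1 imposes f)
β4 |Sf2  (Sf2 (Sf) sets flow on bond)
β1 |J1  (C1: C, integral causality)
β0 |J2  (0-jn J1 has e-setter on 1)
β5 |R1  (0-jn J1 has e-setter on 1)
β3 |I1  (J2: bond 0 brought effort, rest push out)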